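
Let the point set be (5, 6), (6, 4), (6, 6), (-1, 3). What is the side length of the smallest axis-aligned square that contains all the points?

The bounding box has width 7 and height 3.
An axis-aligned square enclosing the set must have side ≥ max(width, height).
So the minimum side is max(7, 3) = 7.

7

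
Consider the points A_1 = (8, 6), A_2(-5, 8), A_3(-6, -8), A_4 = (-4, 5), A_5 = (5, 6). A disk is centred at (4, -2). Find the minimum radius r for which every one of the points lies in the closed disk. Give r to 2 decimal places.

The required radius is the distance from (4, -2) to the farthest point.
Squared distances: 80, 181, 136, 113, 65.
Maximum is 181, attained at A_2.
r = √181 ≈ 13.45.

13.45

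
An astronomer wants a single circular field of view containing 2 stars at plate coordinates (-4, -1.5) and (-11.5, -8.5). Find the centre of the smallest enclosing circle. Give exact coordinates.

(-7.75, -5)

The smallest circle enclosing two points has them as diameter endpoints.
Centre = midpoint = (-7.75, -5); r² = |(-4, -1.5)−(-11.5, -8.5)|²/4 = 105.25/4 = 26.3125.
Centre = (-7.75, -5).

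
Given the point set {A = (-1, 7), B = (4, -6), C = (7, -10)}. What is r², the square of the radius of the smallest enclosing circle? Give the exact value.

88.25

Side lengths²: AB² = 194, AC² = 353, BC² = 25.
Since AC² = 353 ≥ 194 + 25 = 219, the angle opposite AC is not acute, so the smallest enclosing circle has AC as diameter.
Centre = midpoint of AC = (3, -1.5), r² = 353/4 = 88.25.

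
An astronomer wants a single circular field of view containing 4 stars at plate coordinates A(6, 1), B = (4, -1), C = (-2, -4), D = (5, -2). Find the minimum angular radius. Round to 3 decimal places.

4.717

The minimum enclosing circle of a finite set is fixed by two of the points (as a diameter) or three (as a circumcircle).
The farthest pair is A–C with squared distance 89. The circle on this segment as diameter has centre (2, -1.5) and r² = 89/4 = 22.25.
Check B: distance² to centre = 4.25 ≤ 22.25, so it lies inside.
All remaining points lie in this disk, and no smaller disk contains both endpoints, so this is the minimum enclosing circle.
r = √(22.25) ≈ 4.717.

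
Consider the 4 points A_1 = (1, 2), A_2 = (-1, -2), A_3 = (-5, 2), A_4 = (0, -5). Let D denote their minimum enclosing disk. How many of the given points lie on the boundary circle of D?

The minimum enclosing circle of a finite set is fixed by two of the points (as a diameter) or three (as a circumcircle).
The minimum enclosing circle is determined by three boundary points: A_1, A_3, A_4.
Their circumcentre is (-2, -8/7) with r² = 925/49.
The farthest remaining point A_2 is at distance² 85/49 ≤ 925/49.
The points at distance exactly r from the centre are A_1, A_3, A_4 — 3 points.

3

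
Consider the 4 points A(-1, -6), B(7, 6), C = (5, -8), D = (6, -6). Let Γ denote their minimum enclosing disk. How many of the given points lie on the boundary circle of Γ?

3

A smallest enclosing disk is always determined by at most three of the input points on its boundary.
The minimum enclosing circle is determined by three boundary points: A, B, C.
Their circumcentre is (45/11, -8/11) with r² = 6500/121.
The farthest remaining point D is at distance² 3805/121 ≤ 6500/121.
The points at distance exactly r from the centre are A, B, C — 3 points.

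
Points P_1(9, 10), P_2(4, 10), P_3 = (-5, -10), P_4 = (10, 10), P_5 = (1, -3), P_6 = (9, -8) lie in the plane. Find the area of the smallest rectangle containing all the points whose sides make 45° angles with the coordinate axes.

In coordinates u = x + y, v = x − y the rectangle is axis-aligned; the map (x,y)→(u,v) scales areas by 2.
u-values: 19, 14, -15, 20, -2, 1; range = 20 − (-15) = 35.
v-values: -1, -6, 5, 0, 4, 17; range = 17 − (-6) = 23.
Area = (35 × 23) / 2 = 402.5.

402.5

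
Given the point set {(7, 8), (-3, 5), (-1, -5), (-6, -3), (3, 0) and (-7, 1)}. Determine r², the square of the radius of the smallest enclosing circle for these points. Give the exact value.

72.5

A smallest enclosing disk is always determined by at most three of the input points on its boundary.
The farthest pair is (7, 8)–(-6, -3) with squared distance 290. The circle on this segment as diameter has centre (0.5, 2.5) and r² = 290/4 = 72.5.
Check (-3, 5): distance² to centre = 18.5 ≤ 72.5, so it lies inside.
All remaining points lie in this disk, and no smaller disk contains both endpoints, so this is the minimum enclosing circle.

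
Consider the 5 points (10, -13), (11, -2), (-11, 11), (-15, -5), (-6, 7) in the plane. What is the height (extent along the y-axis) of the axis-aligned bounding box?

max y = 11, min y = -13, so height = 24.

24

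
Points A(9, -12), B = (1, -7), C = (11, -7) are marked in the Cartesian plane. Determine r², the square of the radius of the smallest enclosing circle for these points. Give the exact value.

Side lengths²: AB² = 89, AC² = 29, BC² = 100.
Since BC² = 100 < 89 + 29 = 118, the triangle is acute, so the smallest enclosing circle is the circumcircle.
Circumcentre = (6, -7.9), r² = 25.81.

25.81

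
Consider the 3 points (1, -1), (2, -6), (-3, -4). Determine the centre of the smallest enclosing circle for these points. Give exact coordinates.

(-1/46, -175/46)

Call the three points A, B, C in the order given.
Side lengths²: AB² = 26, AC² = 25, BC² = 29.
Since BC² = 29 < 26 + 25 = 51, the triangle is acute, so the smallest enclosing circle is the circumcircle.
Circumcentre = (-1/46, -175/46), r² = 9425/1058.
Centre = (-1/46, -175/46).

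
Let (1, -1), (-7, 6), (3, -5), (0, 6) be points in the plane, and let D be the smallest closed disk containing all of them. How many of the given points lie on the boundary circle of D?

2

The farthest pair is (-7, 6)–(3, -5) with squared distance 221. The circle on this segment as diameter has centre (-2, 0.5) and r² = 221/4 = 55.25.
Check (1, -1): distance² to centre = 11.25 ≤ 55.25, so it lies inside.
All remaining points lie in this disk, and no smaller disk contains both endpoints, so this is the minimum enclosing circle.
The points at distance exactly r from the centre are (-7, 6), (3, -5) — 2 points.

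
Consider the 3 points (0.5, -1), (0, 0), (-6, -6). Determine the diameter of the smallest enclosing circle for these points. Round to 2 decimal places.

8.49

Call the three points A, B, C in the order given.
Side lengths²: AB² = 1.25, AC² = 67.25, BC² = 72.
Since BC² = 72 ≥ 67.25 + 1.25 = 68.5, the angle opposite BC is not acute, so the smallest enclosing circle has BC as diameter.
Centre = midpoint of BC = (-3, -3), r² = 72/4 = 18.
Diameter = 2r = 2√18 ≈ 8.49.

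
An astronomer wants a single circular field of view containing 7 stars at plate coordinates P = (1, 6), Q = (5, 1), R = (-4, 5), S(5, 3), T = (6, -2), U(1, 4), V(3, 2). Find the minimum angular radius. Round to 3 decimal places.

6.103

The minimum enclosing circle of a finite set is fixed by two of the points (as a diameter) or three (as a circumcircle).
The farthest pair is R–T with squared distance 149. The circle on this segment as diameter has centre (1, 1.5) and r² = 149/4 = 37.25.
Check P: distance² to centre = 20.25 ≤ 37.25, so it lies inside.
All remaining points lie in this disk, and no smaller disk contains both endpoints, so this is the minimum enclosing circle.
r = √(37.25) ≈ 6.103.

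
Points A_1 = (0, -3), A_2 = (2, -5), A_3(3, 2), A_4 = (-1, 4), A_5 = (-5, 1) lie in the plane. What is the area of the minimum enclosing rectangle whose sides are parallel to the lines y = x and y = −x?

58.5

In coordinates u = x + y, v = x − y the rectangle is axis-aligned; the map (x,y)→(u,v) scales areas by 2.
u-values: -3, -3, 5, 3, -4; range = 5 − (-4) = 9.
v-values: 3, 7, 1, -5, -6; range = 7 − (-6) = 13.
Area = (9 × 13) / 2 = 58.5.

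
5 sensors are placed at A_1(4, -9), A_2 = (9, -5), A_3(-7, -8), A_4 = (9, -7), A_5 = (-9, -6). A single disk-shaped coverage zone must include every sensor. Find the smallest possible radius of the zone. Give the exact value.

By Welzl's lemma the MEC is supported by two points (diametrically opposite) or three points (on a circumcircle).
The minimum enclosing circle is determined by three boundary points: A_2, A_4, A_5.
Their circumcentre is (1/36, -6) with r² = 105625/1296.
The farthest remaining point A_3 is at distance² 69193/1296 ≤ 105625/1296.
r = √(105625/1296) = 325/36.

325/36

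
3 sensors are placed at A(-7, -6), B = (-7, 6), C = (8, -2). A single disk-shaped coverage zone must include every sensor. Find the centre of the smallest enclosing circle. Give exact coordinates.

Side lengths²: AB² = 144, AC² = 241, BC² = 289.
Since BC² = 289 < 241 + 144 = 385, the triangle is acute, so the smallest enclosing circle is the circumcircle.
Circumcentre = (-17/30, 0), r² = 69649/900.
Centre = (-17/30, 0).

(-17/30, 0)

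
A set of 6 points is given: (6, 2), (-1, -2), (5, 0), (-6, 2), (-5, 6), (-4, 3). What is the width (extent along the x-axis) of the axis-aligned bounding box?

12

max x = 6, min x = -6, so width = 12.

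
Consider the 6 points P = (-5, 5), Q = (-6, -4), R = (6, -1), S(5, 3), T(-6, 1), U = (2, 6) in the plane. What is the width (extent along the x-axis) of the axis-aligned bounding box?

max x = 6, min x = -6, so width = 12.

12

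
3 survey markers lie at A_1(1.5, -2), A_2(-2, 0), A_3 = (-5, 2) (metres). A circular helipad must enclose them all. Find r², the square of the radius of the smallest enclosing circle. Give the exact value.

14.5625

Side lengths²: A_1A_2² = 16.25, A_1A_3² = 58.25, A_2A_3² = 13.
Since A_1A_3² = 58.25 ≥ 16.25 + 13 = 29.25, the angle opposite A_1A_3 is not acute, so the smallest enclosing circle has A_1A_3 as diameter.
Centre = midpoint of A_1A_3 = (-1.75, 0), r² = 58.25/4 = 14.5625.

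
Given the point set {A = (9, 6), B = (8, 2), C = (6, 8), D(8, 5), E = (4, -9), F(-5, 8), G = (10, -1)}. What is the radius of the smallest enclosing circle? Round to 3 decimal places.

By Welzl's lemma the MEC is supported by two points (diametrically opposite) or three points (on a circumcircle).
The minimum enclosing circle is determined by three boundary points: A, E, F.
Their circumcentre is (23/22, 7/22) with r² = 23125/242.
The farthest remaining point C is at distance² 20221/242 ≤ 23125/242.
r = √(23125/242) ≈ 9.775.

9.775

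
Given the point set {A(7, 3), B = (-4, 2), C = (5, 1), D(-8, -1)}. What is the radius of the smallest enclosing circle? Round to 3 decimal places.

7.762

The farthest pair is A–D with squared distance 241. The circle on this segment as diameter has centre (-0.5, 1) and r² = 241/4 = 60.25.
Check B: distance² to centre = 13.25 ≤ 60.25, so it lies inside.
All remaining points lie in this disk, and no smaller disk contains both endpoints, so this is the minimum enclosing circle.
r = √(60.25) ≈ 7.762.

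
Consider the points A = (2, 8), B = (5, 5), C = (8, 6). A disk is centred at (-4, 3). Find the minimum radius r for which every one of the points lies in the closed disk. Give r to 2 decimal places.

The required radius is the distance from (-4, 3) to the farthest point.
Squared distances: 61, 85, 153.
Maximum is 153, attained at C.
r = √153 ≈ 12.37.

12.37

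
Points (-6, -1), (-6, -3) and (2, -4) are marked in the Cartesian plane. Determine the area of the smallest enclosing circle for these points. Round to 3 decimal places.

Call the three points A, B, C in the order given.
Side lengths²: AB² = 4, AC² = 73, BC² = 65.
Since AC² = 73 ≥ 65 + 4 = 69, the angle opposite AC is not acute, so the smallest enclosing circle has AC as diameter.
Centre = midpoint of AC = (-2, -2.5), r² = 73/4 = 18.25.
Area = π·r² = π·18.25 ≈ 57.334.

57.334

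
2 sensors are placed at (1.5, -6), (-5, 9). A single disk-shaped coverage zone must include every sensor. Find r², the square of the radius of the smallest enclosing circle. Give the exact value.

The smallest circle enclosing two points has them as diameter endpoints.
Centre = midpoint = (-1.75, 1.5); r² = |(1.5, -6)−(-5, 9)|²/4 = 267.25/4 = 66.8125.

66.8125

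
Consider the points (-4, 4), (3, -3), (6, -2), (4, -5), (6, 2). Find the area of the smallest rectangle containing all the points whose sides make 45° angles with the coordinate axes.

76.5

In coordinates u = x + y, v = x − y the rectangle is axis-aligned; the map (x,y)→(u,v) scales areas by 2.
u-values: 0, 0, 4, -1, 8; range = 8 − (-1) = 9.
v-values: -8, 6, 8, 9, 4; range = 9 − (-8) = 17.
Area = (9 × 17) / 2 = 76.5.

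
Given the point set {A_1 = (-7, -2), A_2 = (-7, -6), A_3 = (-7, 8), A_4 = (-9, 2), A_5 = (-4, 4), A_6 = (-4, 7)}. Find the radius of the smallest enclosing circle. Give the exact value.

7

The minimum enclosing circle of a finite set is fixed by two of the points (as a diameter) or three (as a circumcircle).
The farthest pair is A_2–A_3 with squared distance 196. The circle on this segment as diameter has centre (-7, 1) and r² = 196/4 = 49.
Check A_1: distance² to centre = 9 ≤ 49, so it lies inside.
All remaining points lie in this disk, and no smaller disk contains both endpoints, so this is the minimum enclosing circle.
r = √49 = 7.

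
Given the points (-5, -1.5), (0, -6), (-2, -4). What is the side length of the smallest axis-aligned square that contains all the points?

The bounding box has width 5 and height 4.5.
An axis-aligned square enclosing the set must have side ≥ max(width, height).
So the minimum side is max(5, 4.5) = 5.

5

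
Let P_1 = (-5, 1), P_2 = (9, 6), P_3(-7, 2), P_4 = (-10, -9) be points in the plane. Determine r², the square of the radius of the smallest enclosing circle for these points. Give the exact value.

146.5

The farthest pair is P_2–P_4 with squared distance 586. The circle on this segment as diameter has centre (-0.5, -1.5) and r² = 586/4 = 146.5.
Check P_1: distance² to centre = 26.5 ≤ 146.5, so it lies inside.
All remaining points lie in this disk, and no smaller disk contains both endpoints, so this is the minimum enclosing circle.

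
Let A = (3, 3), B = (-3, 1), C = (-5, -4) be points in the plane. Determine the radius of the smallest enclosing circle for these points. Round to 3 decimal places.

Side lengths²: AB² = 40, AC² = 113, BC² = 29.
Since AC² = 113 ≥ 40 + 29 = 69, the angle opposite AC is not acute, so the smallest enclosing circle has AC as diameter.
Centre = midpoint of AC = (-1, -0.5), r² = 113/4 = 28.25.
r = √(28.25) ≈ 5.315.

5.315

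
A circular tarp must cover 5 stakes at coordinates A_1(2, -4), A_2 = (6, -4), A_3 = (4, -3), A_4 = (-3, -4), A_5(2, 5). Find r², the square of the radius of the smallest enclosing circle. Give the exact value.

By Welzl's lemma the MEC is supported by two points (diametrically opposite) or three points (on a circumcircle).
The minimum enclosing circle is determined by three boundary points: A_2, A_4, A_5.
Their circumcentre is (1.5, -11/18) with r² = 5141/162.
The farthest remaining point A_3 is at distance² 1937/162 ≤ 5141/162.

5141/162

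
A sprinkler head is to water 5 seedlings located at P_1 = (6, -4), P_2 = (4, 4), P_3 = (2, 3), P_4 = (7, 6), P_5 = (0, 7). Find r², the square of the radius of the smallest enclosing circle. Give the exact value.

39.25

By Welzl's lemma the MEC is supported by two points (diametrically opposite) or three points (on a circumcircle).
The farthest pair is P_1–P_5 with squared distance 157. The circle on this segment as diameter has centre (3, 1.5) and r² = 157/4 = 39.25.
Check P_2: distance² to centre = 7.25 ≤ 39.25, so it lies inside.
All remaining points lie in this disk, and no smaller disk contains both endpoints, so this is the minimum enclosing circle.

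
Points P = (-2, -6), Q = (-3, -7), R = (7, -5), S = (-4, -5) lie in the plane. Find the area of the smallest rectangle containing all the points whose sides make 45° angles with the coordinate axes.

66

In coordinates u = x + y, v = x − y the rectangle is axis-aligned; the map (x,y)→(u,v) scales areas by 2.
u-values: -8, -10, 2, -9; range = 2 − (-10) = 12.
v-values: 4, 4, 12, 1; range = 12 − 1 = 11.
Area = (12 × 11) / 2 = 66.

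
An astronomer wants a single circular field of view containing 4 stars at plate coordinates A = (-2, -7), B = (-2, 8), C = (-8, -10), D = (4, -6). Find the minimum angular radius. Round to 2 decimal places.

9.52

A smallest enclosing disk is always determined by at most three of the input points on its boundary.
The minimum enclosing circle is determined by three boundary points: B, C, D.
Their circumcentre is (-4.25, -1.25) with r² = 90.625.
The farthest remaining point A is at distance² 38.125 ≤ 90.625.
r = √(90.625) ≈ 9.52.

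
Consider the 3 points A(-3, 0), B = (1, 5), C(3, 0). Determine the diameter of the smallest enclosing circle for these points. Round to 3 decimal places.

6.896

Side lengths²: AB² = 41, AC² = 36, BC² = 29.
Since AB² = 41 < 36 + 29 = 65, the triangle is acute, so the smallest enclosing circle is the circumcircle.
Circumcentre = (0, 1.7), r² = 11.89.
Diameter = 2r = 2√(11.89) ≈ 6.896.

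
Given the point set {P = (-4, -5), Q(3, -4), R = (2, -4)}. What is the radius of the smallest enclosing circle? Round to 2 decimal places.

Side lengths²: PQ² = 50, PR² = 37, QR² = 1.
Since PQ² = 50 ≥ 37 + 1 = 38, the angle opposite PQ is not acute, so the smallest enclosing circle has PQ as diameter.
Centre = midpoint of PQ = (-0.5, -4.5), r² = 50/4 = 12.5.
r = √(12.5) ≈ 3.54.

3.54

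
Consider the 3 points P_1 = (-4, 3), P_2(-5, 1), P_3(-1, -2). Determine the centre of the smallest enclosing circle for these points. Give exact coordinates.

(-2.5, 0.5)

Side lengths²: P_1P_2² = 5, P_1P_3² = 34, P_2P_3² = 25.
Since P_1P_3² = 34 ≥ 25 + 5 = 30, the angle opposite P_1P_3 is not acute, so the smallest enclosing circle has P_1P_3 as diameter.
Centre = midpoint of P_1P_3 = (-2.5, 0.5), r² = 34/4 = 8.5.
Centre = (-2.5, 0.5).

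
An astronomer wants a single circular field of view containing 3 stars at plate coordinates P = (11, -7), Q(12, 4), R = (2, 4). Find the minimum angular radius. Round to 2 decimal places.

Side lengths²: PQ² = 122, PR² = 202, QR² = 100.
Since PR² = 202 < 122 + 100 = 222, the triangle is acute, so the smallest enclosing circle is the circumcircle.
Circumcentre = (7, -12/11), r² = 6161/121.
r = √(6161/121) ≈ 7.14.

7.14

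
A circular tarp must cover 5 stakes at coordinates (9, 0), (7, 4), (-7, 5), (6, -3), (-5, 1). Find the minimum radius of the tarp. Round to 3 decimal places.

8.382

By Welzl's lemma the MEC is supported by two points (diametrically opposite) or three points (on a circumcircle).
The farthest pair is (9, 0)–(-7, 5) with squared distance 281. The circle on this segment as diameter has centre (1, 2.5) and r² = 281/4 = 70.25.
Check (7, 4): distance² to centre = 38.25 ≤ 70.25, so it lies inside.
All remaining points lie in this disk, and no smaller disk contains both endpoints, so this is the minimum enclosing circle.
r = √(70.25) ≈ 8.382.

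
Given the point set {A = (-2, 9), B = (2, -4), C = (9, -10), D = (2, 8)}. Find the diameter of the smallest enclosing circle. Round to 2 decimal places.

21.95

By Welzl's lemma the MEC is supported by two points (diametrically opposite) or three points (on a circumcircle).
The farthest pair is A–C with squared distance 482. The circle on this segment as diameter has centre (3.5, -0.5) and r² = 482/4 = 120.5.
Check B: distance² to centre = 14.5 ≤ 120.5, so it lies inside.
All remaining points lie in this disk, and no smaller disk contains both endpoints, so this is the minimum enclosing circle.
Diameter = 2r = 2√(120.5) ≈ 21.95.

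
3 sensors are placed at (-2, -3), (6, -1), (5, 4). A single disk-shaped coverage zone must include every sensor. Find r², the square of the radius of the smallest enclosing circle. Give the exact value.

24.5

Call the three points A, B, C in the order given.
Side lengths²: AB² = 68, AC² = 98, BC² = 26.
Since AC² = 98 ≥ 68 + 26 = 94, the angle opposite AC is not acute, so the smallest enclosing circle has AC as diameter.
Centre = midpoint of AC = (1.5, 0.5), r² = 98/4 = 24.5.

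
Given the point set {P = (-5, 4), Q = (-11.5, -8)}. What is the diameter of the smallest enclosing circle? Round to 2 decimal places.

The smallest circle enclosing two points has them as diameter endpoints.
Centre = midpoint = (-8.25, -2); r² = |PQ|²/4 = 186.25/4 = 46.5625.
Diameter = 2r = 2√(46.5625) ≈ 13.65.

13.65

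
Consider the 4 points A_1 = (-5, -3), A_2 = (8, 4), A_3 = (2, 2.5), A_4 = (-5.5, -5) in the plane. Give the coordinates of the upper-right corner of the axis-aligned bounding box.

x-range [-5.5, 8], y-range [-5, 4].
The upper-right corner is (8, 4).

(8, 4)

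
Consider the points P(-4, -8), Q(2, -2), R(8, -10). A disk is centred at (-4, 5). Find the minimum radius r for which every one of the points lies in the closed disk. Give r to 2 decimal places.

19.21

The required radius is the distance from (-4, 5) to the farthest point.
Squared distances: 169, 85, 369.
Maximum is 369, attained at R.
r = √369 ≈ 19.21.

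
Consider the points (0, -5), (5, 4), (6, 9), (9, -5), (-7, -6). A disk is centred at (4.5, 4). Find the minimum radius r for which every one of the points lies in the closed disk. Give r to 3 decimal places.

The required radius is the distance from (4.5, 4) to the farthest point.
Squared distances: 101.25, 0.25, 27.25, 101.25, 232.25.
Maximum is 232.25, attained at (-7, -6).
r = √(232.25) ≈ 15.240.

15.240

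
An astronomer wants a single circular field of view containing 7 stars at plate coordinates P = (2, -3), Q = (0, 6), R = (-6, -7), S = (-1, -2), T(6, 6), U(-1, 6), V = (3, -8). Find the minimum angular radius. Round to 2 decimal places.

8.85

The minimum enclosing circle of a finite set is fixed by two of the points (as a diameter) or three (as a circumcircle).
The farthest pair is R–T with squared distance 313. The circle on this segment as diameter has centre (0, -0.5) and r² = 313/4 = 78.25.
Check P: distance² to centre = 10.25 ≤ 78.25, so it lies inside.
All remaining points lie in this disk, and no smaller disk contains both endpoints, so this is the minimum enclosing circle.
r = √(78.25) ≈ 8.85.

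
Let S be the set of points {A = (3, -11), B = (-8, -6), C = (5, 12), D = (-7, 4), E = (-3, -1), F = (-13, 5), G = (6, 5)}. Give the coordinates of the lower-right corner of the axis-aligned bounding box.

x-range [-13, 6], y-range [-11, 12].
The lower-right corner is (6, -11).

(6, -11)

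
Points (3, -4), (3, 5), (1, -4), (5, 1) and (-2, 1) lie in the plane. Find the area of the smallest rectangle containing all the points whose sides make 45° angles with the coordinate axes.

55

In coordinates u = x + y, v = x − y the rectangle is axis-aligned; the map (x,y)→(u,v) scales areas by 2.
u-values: -1, 8, -3, 6, -1; range = 8 − (-3) = 11.
v-values: 7, -2, 5, 4, -3; range = 7 − (-3) = 10.
Area = (11 × 10) / 2 = 55.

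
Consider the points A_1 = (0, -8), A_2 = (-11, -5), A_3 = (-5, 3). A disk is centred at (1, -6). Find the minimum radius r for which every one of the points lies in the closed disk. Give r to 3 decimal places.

The required radius is the distance from (1, -6) to the farthest point.
Squared distances: 5, 145, 117.
Maximum is 145, attained at A_2.
r = √145 ≈ 12.042.

12.042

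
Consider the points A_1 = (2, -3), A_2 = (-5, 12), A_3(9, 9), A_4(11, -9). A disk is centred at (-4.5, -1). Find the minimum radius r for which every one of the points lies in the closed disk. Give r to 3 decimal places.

17.443

The required radius is the distance from (-4.5, -1) to the farthest point.
Squared distances: 46.25, 169.25, 282.25, 304.25.
Maximum is 304.25, attained at A_4.
r = √(304.25) ≈ 17.443.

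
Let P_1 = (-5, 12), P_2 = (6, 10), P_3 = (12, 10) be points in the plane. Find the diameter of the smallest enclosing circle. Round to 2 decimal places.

Side lengths²: P_1P_2² = 125, P_1P_3² = 293, P_2P_3² = 36.
Since P_1P_3² = 293 ≥ 125 + 36 = 161, the angle opposite P_1P_3 is not acute, so the smallest enclosing circle has P_1P_3 as diameter.
Centre = midpoint of P_1P_3 = (3.5, 11), r² = 293/4 = 73.25.
Diameter = 2r = 2√(73.25) ≈ 17.12.

17.12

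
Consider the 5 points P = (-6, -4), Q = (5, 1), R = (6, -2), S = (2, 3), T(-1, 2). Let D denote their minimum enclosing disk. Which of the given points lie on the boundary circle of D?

P, Q, R

A smallest enclosing disk is always determined by at most three of the input points on its boundary.
The minimum enclosing circle is determined by three boundary points: P, Q, R.
Their circumcentre is (-2/19, -45/19) with r² = 13505/361.
The farthest remaining point S is at distance² 12004/361 ≤ 13505/361.
The points at distance exactly r from the centre are P, Q, R — 3 points.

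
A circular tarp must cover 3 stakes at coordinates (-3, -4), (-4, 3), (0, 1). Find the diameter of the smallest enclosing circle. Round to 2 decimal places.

7.09

Call the three points A, B, C in the order given.
Side lengths²: AB² = 50, AC² = 34, BC² = 20.
Since AB² = 50 < 34 + 20 = 54, the triangle is acute, so the smallest enclosing circle is the circumcircle.
Circumcentre = (-42/13, -6/13), r² = 2125/169.
Diameter = 2r = 2√(2125/169) ≈ 7.09.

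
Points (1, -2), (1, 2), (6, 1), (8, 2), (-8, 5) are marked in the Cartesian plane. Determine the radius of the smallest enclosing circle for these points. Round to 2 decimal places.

8.14

The minimum enclosing circle of a finite set is fixed by two of the points (as a diameter) or three (as a circumcircle).
The farthest pair is (8, 2)–(-8, 5) with squared distance 265. The circle on this segment as diameter has centre (0, 3.5) and r² = 265/4 = 66.25.
Check (1, -2): distance² to centre = 31.25 ≤ 66.25, so it lies inside.
All remaining points lie in this disk, and no smaller disk contains both endpoints, so this is the minimum enclosing circle.
r = √(66.25) ≈ 8.14.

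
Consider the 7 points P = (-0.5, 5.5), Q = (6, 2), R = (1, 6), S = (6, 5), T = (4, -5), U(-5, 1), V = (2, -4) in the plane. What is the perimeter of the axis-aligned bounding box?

Width = max x − min x = 6 − (-5) = 11.
Height = max y − min y = 6 − (-5) = 11.
Perimeter = 2(11 + 11) = 44.

44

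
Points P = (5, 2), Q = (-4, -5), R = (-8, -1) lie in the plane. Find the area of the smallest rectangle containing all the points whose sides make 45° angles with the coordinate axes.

In coordinates u = x + y, v = x − y the rectangle is axis-aligned; the map (x,y)→(u,v) scales areas by 2.
u-values: 7, -9, -9; range = 7 − (-9) = 16.
v-values: 3, 1, -7; range = 3 − (-7) = 10.
Area = (16 × 10) / 2 = 80.

80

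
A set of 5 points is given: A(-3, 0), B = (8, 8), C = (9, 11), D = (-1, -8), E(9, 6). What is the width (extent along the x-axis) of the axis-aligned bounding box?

max x = 9, min x = -3, so width = 12.

12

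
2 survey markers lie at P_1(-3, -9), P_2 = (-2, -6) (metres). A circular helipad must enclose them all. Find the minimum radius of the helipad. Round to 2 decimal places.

The smallest circle enclosing two points has them as diameter endpoints.
Centre = midpoint = (-2.5, -7.5); r² = |P_1P_2|²/4 = 10/4 = 2.5.
r = √(2.5) ≈ 1.58.

1.58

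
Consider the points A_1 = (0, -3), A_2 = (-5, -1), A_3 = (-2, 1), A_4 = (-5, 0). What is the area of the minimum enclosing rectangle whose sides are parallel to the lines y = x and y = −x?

20

In coordinates u = x + y, v = x − y the rectangle is axis-aligned; the map (x,y)→(u,v) scales areas by 2.
u-values: -3, -6, -1, -5; range = -1 − (-6) = 5.
v-values: 3, -4, -3, -5; range = 3 − (-5) = 8.
Area = (5 × 8) / 2 = 20.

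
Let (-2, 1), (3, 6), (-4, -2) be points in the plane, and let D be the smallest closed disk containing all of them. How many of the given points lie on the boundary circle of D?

Call the three points A, B, C in the order given.
Side lengths²: AB² = 50, AC² = 13, BC² = 113.
Since BC² = 113 ≥ 50 + 13 = 63, the angle opposite BC is not acute, so the smallest enclosing circle has BC as diameter.
Centre = midpoint of BC = (-0.5, 2), r² = 113/4 = 28.25.
The points at distance exactly r from the centre are (3, 6), (-4, -2) — 2 points.

2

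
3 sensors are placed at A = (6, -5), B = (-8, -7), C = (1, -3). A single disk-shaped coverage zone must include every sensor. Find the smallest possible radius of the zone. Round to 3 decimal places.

Side lengths²: AB² = 200, AC² = 29, BC² = 97.
Since AB² = 200 ≥ 97 + 29 = 126, the angle opposite AB is not acute, so the smallest enclosing circle has AB as diameter.
Centre = midpoint of AB = (-1, -6), r² = 200/4 = 50.
r = √50 ≈ 7.071.

7.071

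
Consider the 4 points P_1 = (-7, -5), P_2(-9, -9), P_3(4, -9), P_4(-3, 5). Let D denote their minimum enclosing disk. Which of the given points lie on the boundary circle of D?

P_2, P_3, P_4

A smallest enclosing disk is always determined by at most three of the input points on its boundary.
The minimum enclosing circle is determined by three boundary points: P_2, P_3, P_4.
Their circumcentre is (-2.5, -3.5) with r² = 72.5.
The farthest remaining point P_1 is at distance² 22.5 ≤ 72.5.
The points at distance exactly r from the centre are P_2, P_3, P_4 — 3 points.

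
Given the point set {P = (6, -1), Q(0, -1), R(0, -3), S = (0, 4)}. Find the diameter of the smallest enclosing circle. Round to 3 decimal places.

8.233

The minimum enclosing circle of a finite set is fixed by two of the points (as a diameter) or three (as a circumcircle).
The minimum enclosing circle is determined by three boundary points: P, R, S.
Their circumcentre is (13/6, 0.5) with r² = 305/18.
The farthest remaining point Q is at distance² 125/18 ≤ 305/18.
Diameter = 2r = 2√(305/18) ≈ 8.233.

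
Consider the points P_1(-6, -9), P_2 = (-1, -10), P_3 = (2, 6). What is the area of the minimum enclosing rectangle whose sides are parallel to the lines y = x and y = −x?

In coordinates u = x + y, v = x − y the rectangle is axis-aligned; the map (x,y)→(u,v) scales areas by 2.
u-values: -15, -11, 8; range = 8 − (-15) = 23.
v-values: 3, 9, -4; range = 9 − (-4) = 13.
Area = (23 × 13) / 2 = 149.5.

149.5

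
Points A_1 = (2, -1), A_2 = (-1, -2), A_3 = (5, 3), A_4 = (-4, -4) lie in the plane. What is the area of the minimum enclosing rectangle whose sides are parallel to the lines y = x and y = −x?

In coordinates u = x + y, v = x − y the rectangle is axis-aligned; the map (x,y)→(u,v) scales areas by 2.
u-values: 1, -3, 8, -8; range = 8 − (-8) = 16.
v-values: 3, 1, 2, 0; range = 3 − 0 = 3.
Area = (16 × 3) / 2 = 24.

24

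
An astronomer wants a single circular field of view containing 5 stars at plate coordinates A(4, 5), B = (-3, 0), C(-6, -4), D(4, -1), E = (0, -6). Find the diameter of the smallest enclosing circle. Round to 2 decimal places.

13.45

By Welzl's lemma the MEC is supported by two points (diametrically opposite) or three points (on a circumcircle).
The farthest pair is A–C with squared distance 181. The circle on this segment as diameter has centre (-1, 0.5) and r² = 181/4 = 45.25.
Check B: distance² to centre = 4.25 ≤ 45.25, so it lies inside.
All remaining points lie in this disk, and no smaller disk contains both endpoints, so this is the minimum enclosing circle.
Diameter = 2r = 2√(45.25) ≈ 13.45.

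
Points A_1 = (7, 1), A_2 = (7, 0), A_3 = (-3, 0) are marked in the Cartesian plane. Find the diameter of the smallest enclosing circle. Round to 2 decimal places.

Side lengths²: A_1A_2² = 1, A_1A_3² = 101, A_2A_3² = 100.
Since A_1A_3² = 101 ≥ 100 + 1 = 101, the angle opposite A_1A_3 is not acute, so the smallest enclosing circle has A_1A_3 as diameter.
Centre = midpoint of A_1A_3 = (2, 0.5), r² = 101/4 = 25.25.
Diameter = 2r = 2√(25.25) ≈ 10.05.

10.05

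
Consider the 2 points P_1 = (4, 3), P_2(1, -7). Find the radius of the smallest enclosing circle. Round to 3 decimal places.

5.220

The smallest circle enclosing two points has them as diameter endpoints.
Centre = midpoint = (2.5, -2); r² = |P_1P_2|²/4 = 109/4 = 27.25.
r = √(27.25) ≈ 5.220.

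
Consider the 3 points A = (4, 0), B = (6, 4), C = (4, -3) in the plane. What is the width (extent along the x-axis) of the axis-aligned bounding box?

max x = 6, min x = 4, so width = 2.

2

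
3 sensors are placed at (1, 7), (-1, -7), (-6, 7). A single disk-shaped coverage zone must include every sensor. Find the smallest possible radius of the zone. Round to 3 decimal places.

7.508

Call the three points A, B, C in the order given.
Side lengths²: AB² = 200, AC² = 49, BC² = 221.
Since BC² = 221 < 200 + 49 = 249, the triangle is acute, so the smallest enclosing circle is the circumcircle.
Circumcentre = (-2.5, 5/14), r² = 5525/98.
r = √(5525/98) ≈ 7.508.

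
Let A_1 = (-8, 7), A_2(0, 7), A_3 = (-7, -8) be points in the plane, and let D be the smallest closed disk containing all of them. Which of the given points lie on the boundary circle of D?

A_1, A_2, A_3

Side lengths²: A_1A_2² = 64, A_1A_3² = 226, A_2A_3² = 274.
Since A_2A_3² = 274 < 226 + 64 = 290, the triangle is acute, so the smallest enclosing circle is the circumcircle.
Circumcentre = (-4, -4/15), r² = 15481/225.
The points at distance exactly r from the centre are A_1, A_2, A_3 — 3 points.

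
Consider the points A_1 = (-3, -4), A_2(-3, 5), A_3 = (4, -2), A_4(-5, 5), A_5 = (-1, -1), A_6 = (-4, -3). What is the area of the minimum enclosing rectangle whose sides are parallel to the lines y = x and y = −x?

72

In coordinates u = x + y, v = x − y the rectangle is axis-aligned; the map (x,y)→(u,v) scales areas by 2.
u-values: -7, 2, 2, 0, -2, -7; range = 2 − (-7) = 9.
v-values: 1, -8, 6, -10, 0, -1; range = 6 − (-10) = 16.
Area = (9 × 16) / 2 = 72.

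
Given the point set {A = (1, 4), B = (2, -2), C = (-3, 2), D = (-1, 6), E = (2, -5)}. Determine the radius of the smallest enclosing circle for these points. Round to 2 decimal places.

5.70

The minimum enclosing circle of a finite set is fixed by two of the points (as a diameter) or three (as a circumcircle).
The farthest pair is D–E with squared distance 130. The circle on this segment as diameter has centre (0.5, 0.5) and r² = 130/4 = 32.5.
Check A: distance² to centre = 12.5 ≤ 32.5, so it lies inside.
All remaining points lie in this disk, and no smaller disk contains both endpoints, so this is the minimum enclosing circle.
r = √(32.5) ≈ 5.70.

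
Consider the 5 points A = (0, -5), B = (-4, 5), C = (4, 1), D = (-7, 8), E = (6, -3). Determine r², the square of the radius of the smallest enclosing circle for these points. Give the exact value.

A smallest enclosing disk is always determined by at most three of the input points on its boundary.
The farthest pair is D–E with squared distance 290. The circle on this segment as diameter has centre (-0.5, 2.5) and r² = 290/4 = 72.5.
Check A: distance² to centre = 56.5 ≤ 72.5, so it lies inside.
All remaining points lie in this disk, and no smaller disk contains both endpoints, so this is the minimum enclosing circle.

72.5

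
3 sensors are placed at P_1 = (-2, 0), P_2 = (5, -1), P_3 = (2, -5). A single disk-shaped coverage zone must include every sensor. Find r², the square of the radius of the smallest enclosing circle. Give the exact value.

25625/1922

Side lengths²: P_1P_2² = 50, P_1P_3² = 41, P_2P_3² = 25.
Since P_1P_2² = 50 < 41 + 25 = 66, the triangle is acute, so the smallest enclosing circle is the circumcircle.
Circumcentre = (85/62, -87/62), r² = 25625/1922.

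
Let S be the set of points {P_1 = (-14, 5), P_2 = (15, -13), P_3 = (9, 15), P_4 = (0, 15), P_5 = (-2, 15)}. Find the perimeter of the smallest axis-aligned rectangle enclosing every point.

114

Width = max x − min x = 15 − (-14) = 29.
Height = max y − min y = 15 − (-13) = 28.
Perimeter = 2(29 + 28) = 114.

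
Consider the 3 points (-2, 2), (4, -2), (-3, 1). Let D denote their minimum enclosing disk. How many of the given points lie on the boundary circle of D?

2

Call the three points A, B, C in the order given.
Side lengths²: AB² = 52, AC² = 2, BC² = 58.
Since BC² = 58 ≥ 52 + 2 = 54, the angle opposite BC is not acute, so the smallest enclosing circle has BC as diameter.
Centre = midpoint of BC = (0.5, -0.5), r² = 58/4 = 14.5.
The points at distance exactly r from the centre are (4, -2), (-3, 1) — 2 points.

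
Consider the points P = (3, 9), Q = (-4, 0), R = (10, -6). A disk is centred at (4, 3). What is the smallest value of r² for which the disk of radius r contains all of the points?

The required radius is the distance from (4, 3) to the farthest point.
Squared distances: 37, 73, 117.
Maximum is 117, attained at R.

117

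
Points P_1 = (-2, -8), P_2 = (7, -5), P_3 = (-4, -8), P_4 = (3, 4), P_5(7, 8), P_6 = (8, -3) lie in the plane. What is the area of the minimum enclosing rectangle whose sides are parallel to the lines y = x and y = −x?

In coordinates u = x + y, v = x − y the rectangle is axis-aligned; the map (x,y)→(u,v) scales areas by 2.
u-values: -10, 2, -12, 7, 15, 5; range = 15 − (-12) = 27.
v-values: 6, 12, 4, -1, -1, 11; range = 12 − (-1) = 13.
Area = (27 × 13) / 2 = 175.5.

175.5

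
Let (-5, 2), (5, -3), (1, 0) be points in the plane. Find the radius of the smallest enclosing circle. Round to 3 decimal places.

Call the three points A, B, C in the order given.
Side lengths²: AB² = 125, AC² = 40, BC² = 25.
Since AB² = 125 ≥ 40 + 25 = 65, the angle opposite AB is not acute, so the smallest enclosing circle has AB as diameter.
Centre = midpoint of AB = (0, -0.5), r² = 125/4 = 31.25.
r = √(31.25) ≈ 5.590.

5.590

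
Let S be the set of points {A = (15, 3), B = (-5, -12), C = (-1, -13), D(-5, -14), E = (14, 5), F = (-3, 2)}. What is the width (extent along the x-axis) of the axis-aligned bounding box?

20

max x = 15, min x = -5, so width = 20.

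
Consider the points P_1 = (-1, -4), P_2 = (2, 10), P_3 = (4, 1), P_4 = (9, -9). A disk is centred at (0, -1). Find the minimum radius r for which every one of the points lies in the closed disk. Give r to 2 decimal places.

12.04

The required radius is the distance from (0, -1) to the farthest point.
Squared distances: 10, 125, 20, 145.
Maximum is 145, attained at P_4.
r = √145 ≈ 12.04.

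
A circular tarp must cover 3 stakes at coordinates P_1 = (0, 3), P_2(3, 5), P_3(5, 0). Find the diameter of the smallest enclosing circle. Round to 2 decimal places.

Side lengths²: P_1P_2² = 13, P_1P_3² = 34, P_2P_3² = 29.
Since P_1P_3² = 34 < 29 + 13 = 42, the triangle is acute, so the smallest enclosing circle is the circumcircle.
Circumcentre = (107/38, 77/38), r² = 6409/722.
Diameter = 2r = 2√(6409/722) ≈ 5.96.

5.96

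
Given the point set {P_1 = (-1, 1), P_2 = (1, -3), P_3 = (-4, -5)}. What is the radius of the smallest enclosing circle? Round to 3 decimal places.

3.366

Side lengths²: P_1P_2² = 20, P_1P_3² = 45, P_2P_3² = 29.
Since P_1P_3² = 45 < 29 + 20 = 49, the triangle is acute, so the smallest enclosing circle is the circumcircle.
Circumcentre = (-2.25, -2.125), r² = 11.328125.
r = √(11.328125) ≈ 3.366.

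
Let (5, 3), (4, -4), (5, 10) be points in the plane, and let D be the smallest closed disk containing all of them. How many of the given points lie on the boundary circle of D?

Call the three points A, B, C in the order given.
Side lengths²: AB² = 50, AC² = 49, BC² = 197.
Since BC² = 197 ≥ 50 + 49 = 99, the angle opposite BC is not acute, so the smallest enclosing circle has BC as diameter.
Centre = midpoint of BC = (4.5, 3), r² = 197/4 = 49.25.
The points at distance exactly r from the centre are (4, -4), (5, 10) — 2 points.

2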